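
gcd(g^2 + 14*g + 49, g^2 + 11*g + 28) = g + 7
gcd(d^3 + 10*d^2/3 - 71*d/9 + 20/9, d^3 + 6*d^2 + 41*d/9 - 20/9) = d^2 + 14*d/3 - 5/3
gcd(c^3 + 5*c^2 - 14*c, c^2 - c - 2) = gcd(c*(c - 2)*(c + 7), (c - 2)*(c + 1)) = c - 2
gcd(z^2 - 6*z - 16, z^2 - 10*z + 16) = z - 8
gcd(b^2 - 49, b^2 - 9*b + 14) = b - 7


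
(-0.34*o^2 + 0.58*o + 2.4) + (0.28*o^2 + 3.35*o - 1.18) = -0.06*o^2 + 3.93*o + 1.22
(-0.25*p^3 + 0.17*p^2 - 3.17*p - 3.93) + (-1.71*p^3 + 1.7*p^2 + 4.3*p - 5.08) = -1.96*p^3 + 1.87*p^2 + 1.13*p - 9.01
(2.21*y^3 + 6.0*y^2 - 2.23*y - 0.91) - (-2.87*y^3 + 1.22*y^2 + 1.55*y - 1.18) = 5.08*y^3 + 4.78*y^2 - 3.78*y + 0.27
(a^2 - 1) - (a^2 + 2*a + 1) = -2*a - 2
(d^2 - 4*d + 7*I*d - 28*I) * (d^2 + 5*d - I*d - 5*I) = d^4 + d^3 + 6*I*d^3 - 13*d^2 + 6*I*d^2 + 7*d - 120*I*d - 140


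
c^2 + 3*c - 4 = (c - 1)*(c + 4)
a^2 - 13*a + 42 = (a - 7)*(a - 6)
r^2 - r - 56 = (r - 8)*(r + 7)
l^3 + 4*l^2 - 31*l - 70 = (l - 5)*(l + 2)*(l + 7)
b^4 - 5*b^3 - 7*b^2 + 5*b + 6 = (b - 6)*(b - 1)*(b + 1)^2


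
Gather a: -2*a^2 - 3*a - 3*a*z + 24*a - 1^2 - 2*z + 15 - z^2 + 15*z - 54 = -2*a^2 + a*(21 - 3*z) - z^2 + 13*z - 40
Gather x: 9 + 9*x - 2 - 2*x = 7*x + 7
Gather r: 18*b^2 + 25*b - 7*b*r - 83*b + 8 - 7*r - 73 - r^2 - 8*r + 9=18*b^2 - 58*b - r^2 + r*(-7*b - 15) - 56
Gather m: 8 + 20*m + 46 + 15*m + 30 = 35*m + 84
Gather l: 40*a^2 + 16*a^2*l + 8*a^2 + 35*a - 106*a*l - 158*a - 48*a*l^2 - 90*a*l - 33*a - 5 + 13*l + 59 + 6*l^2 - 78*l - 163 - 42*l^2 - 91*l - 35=48*a^2 - 156*a + l^2*(-48*a - 36) + l*(16*a^2 - 196*a - 156) - 144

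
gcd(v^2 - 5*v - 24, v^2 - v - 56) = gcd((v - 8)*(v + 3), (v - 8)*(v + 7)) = v - 8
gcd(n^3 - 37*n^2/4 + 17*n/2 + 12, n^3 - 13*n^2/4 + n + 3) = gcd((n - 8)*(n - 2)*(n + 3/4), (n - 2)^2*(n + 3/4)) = n^2 - 5*n/4 - 3/2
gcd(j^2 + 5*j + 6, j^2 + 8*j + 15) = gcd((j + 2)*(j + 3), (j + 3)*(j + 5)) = j + 3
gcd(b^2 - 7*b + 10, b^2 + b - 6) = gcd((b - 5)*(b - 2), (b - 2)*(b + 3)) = b - 2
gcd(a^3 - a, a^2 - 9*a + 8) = a - 1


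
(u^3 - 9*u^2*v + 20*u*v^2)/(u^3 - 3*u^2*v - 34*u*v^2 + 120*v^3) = u/(u + 6*v)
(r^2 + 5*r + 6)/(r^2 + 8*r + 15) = (r + 2)/(r + 5)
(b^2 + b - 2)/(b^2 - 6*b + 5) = (b + 2)/(b - 5)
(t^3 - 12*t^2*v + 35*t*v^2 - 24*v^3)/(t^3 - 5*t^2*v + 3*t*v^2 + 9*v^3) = (t^2 - 9*t*v + 8*v^2)/(t^2 - 2*t*v - 3*v^2)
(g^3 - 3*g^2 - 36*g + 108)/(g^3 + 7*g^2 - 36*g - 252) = (g - 3)/(g + 7)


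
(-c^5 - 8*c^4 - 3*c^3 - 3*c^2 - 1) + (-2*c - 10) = -c^5 - 8*c^4 - 3*c^3 - 3*c^2 - 2*c - 11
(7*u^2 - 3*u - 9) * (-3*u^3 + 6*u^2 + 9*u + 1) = -21*u^5 + 51*u^4 + 72*u^3 - 74*u^2 - 84*u - 9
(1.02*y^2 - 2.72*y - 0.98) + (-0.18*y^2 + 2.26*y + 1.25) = 0.84*y^2 - 0.46*y + 0.27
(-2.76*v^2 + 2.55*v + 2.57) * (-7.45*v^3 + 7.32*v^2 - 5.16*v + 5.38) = 20.562*v^5 - 39.2007*v^4 + 13.7611*v^3 - 9.1944*v^2 + 0.457800000000001*v + 13.8266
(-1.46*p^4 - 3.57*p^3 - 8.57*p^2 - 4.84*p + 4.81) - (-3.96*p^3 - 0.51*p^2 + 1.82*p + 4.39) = -1.46*p^4 + 0.39*p^3 - 8.06*p^2 - 6.66*p + 0.42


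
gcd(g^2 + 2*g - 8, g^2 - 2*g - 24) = g + 4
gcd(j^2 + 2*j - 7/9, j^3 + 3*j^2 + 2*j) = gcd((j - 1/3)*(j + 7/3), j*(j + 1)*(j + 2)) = 1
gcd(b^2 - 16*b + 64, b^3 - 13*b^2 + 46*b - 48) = b - 8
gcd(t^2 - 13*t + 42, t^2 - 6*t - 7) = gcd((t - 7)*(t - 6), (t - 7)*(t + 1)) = t - 7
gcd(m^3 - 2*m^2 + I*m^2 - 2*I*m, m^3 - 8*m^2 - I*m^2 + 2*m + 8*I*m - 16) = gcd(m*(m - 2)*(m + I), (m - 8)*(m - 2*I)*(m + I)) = m + I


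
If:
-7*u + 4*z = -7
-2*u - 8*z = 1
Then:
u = 13/16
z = -21/64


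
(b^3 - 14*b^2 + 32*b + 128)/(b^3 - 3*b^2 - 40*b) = (b^2 - 6*b - 16)/(b*(b + 5))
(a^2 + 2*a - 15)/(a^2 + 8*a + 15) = (a - 3)/(a + 3)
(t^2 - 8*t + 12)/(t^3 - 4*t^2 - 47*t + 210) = (t - 2)/(t^2 + 2*t - 35)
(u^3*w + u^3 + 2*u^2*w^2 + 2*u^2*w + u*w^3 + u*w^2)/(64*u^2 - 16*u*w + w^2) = u*(u^2*w + u^2 + 2*u*w^2 + 2*u*w + w^3 + w^2)/(64*u^2 - 16*u*w + w^2)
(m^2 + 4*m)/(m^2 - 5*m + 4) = m*(m + 4)/(m^2 - 5*m + 4)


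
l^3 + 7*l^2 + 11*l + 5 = (l + 1)^2*(l + 5)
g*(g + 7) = g^2 + 7*g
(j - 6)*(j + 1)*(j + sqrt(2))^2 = j^4 - 5*j^3 + 2*sqrt(2)*j^3 - 10*sqrt(2)*j^2 - 4*j^2 - 12*sqrt(2)*j - 10*j - 12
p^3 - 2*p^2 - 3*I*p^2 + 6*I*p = p*(p - 2)*(p - 3*I)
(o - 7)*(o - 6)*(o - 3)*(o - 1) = o^4 - 17*o^3 + 97*o^2 - 207*o + 126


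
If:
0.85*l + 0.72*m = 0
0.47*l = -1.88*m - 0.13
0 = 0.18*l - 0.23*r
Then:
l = 0.07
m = -0.09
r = 0.06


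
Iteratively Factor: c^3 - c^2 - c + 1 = (c + 1)*(c^2 - 2*c + 1) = (c - 1)*(c + 1)*(c - 1)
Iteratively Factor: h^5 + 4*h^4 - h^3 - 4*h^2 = (h - 1)*(h^4 + 5*h^3 + 4*h^2) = h*(h - 1)*(h^3 + 5*h^2 + 4*h) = h*(h - 1)*(h + 1)*(h^2 + 4*h) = h^2*(h - 1)*(h + 1)*(h + 4)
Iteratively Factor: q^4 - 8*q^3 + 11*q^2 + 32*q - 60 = (q - 2)*(q^3 - 6*q^2 - q + 30) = (q - 3)*(q - 2)*(q^2 - 3*q - 10) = (q - 3)*(q - 2)*(q + 2)*(q - 5)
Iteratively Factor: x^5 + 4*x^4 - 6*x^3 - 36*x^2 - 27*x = (x + 1)*(x^4 + 3*x^3 - 9*x^2 - 27*x) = (x + 1)*(x + 3)*(x^3 - 9*x) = (x - 3)*(x + 1)*(x + 3)*(x^2 + 3*x) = (x - 3)*(x + 1)*(x + 3)^2*(x)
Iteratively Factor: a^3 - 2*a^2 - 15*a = (a + 3)*(a^2 - 5*a) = a*(a + 3)*(a - 5)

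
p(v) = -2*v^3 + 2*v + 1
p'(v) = 2 - 6*v^2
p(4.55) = -178.29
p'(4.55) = -122.22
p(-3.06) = 52.19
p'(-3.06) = -54.18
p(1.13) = 0.37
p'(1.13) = -5.66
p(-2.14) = 16.32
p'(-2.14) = -25.48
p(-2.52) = 27.97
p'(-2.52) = -36.10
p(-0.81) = 0.44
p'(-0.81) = -1.94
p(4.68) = -194.65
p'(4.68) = -129.41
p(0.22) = 1.42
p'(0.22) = 1.71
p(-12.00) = 3433.00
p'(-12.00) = -862.00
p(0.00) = 1.00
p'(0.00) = 2.00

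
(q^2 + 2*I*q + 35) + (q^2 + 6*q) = 2*q^2 + 6*q + 2*I*q + 35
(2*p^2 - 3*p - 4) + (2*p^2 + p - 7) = 4*p^2 - 2*p - 11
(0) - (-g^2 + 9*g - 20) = g^2 - 9*g + 20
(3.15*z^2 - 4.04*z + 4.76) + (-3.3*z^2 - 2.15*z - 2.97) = -0.15*z^2 - 6.19*z + 1.79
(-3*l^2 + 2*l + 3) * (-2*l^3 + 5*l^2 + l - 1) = 6*l^5 - 19*l^4 + l^3 + 20*l^2 + l - 3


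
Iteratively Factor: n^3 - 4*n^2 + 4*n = (n - 2)*(n^2 - 2*n) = n*(n - 2)*(n - 2)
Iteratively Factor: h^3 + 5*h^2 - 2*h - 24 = (h + 3)*(h^2 + 2*h - 8) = (h + 3)*(h + 4)*(h - 2)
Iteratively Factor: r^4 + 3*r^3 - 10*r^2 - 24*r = (r - 3)*(r^3 + 6*r^2 + 8*r) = r*(r - 3)*(r^2 + 6*r + 8) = r*(r - 3)*(r + 4)*(r + 2)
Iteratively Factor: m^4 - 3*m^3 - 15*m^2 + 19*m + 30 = (m - 2)*(m^3 - m^2 - 17*m - 15) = (m - 5)*(m - 2)*(m^2 + 4*m + 3) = (m - 5)*(m - 2)*(m + 3)*(m + 1)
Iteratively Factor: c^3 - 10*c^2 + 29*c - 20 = (c - 1)*(c^2 - 9*c + 20) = (c - 4)*(c - 1)*(c - 5)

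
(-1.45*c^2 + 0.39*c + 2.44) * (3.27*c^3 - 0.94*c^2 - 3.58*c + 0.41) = -4.7415*c^5 + 2.6383*c^4 + 12.8032*c^3 - 4.2843*c^2 - 8.5753*c + 1.0004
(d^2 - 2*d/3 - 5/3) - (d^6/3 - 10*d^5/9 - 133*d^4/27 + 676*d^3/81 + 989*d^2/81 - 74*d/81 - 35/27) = -d^6/3 + 10*d^5/9 + 133*d^4/27 - 676*d^3/81 - 908*d^2/81 + 20*d/81 - 10/27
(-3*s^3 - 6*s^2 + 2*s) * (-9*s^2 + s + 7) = 27*s^5 + 51*s^4 - 45*s^3 - 40*s^2 + 14*s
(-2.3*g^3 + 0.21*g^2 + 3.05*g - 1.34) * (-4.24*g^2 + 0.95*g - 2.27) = 9.752*g^5 - 3.0754*g^4 - 7.5115*g^3 + 8.1024*g^2 - 8.1965*g + 3.0418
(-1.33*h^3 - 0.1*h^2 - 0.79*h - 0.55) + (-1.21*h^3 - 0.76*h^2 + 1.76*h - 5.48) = -2.54*h^3 - 0.86*h^2 + 0.97*h - 6.03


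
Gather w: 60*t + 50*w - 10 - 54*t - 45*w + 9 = 6*t + 5*w - 1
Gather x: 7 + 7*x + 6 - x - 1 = 6*x + 12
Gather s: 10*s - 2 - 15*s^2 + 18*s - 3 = -15*s^2 + 28*s - 5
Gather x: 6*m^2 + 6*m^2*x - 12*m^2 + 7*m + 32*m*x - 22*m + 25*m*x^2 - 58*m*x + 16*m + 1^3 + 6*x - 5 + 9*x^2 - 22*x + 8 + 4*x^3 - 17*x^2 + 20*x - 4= -6*m^2 + m + 4*x^3 + x^2*(25*m - 8) + x*(6*m^2 - 26*m + 4)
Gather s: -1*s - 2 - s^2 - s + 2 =-s^2 - 2*s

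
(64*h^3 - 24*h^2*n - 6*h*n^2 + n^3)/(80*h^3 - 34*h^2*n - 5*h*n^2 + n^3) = (4*h + n)/(5*h + n)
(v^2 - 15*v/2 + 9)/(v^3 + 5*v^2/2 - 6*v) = (v - 6)/(v*(v + 4))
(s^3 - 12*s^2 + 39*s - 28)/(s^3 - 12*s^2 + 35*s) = (s^2 - 5*s + 4)/(s*(s - 5))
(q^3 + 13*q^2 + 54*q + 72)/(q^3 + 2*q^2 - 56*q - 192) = (q + 3)/(q - 8)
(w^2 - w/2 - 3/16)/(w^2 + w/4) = (w - 3/4)/w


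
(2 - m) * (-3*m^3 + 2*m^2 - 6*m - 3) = 3*m^4 - 8*m^3 + 10*m^2 - 9*m - 6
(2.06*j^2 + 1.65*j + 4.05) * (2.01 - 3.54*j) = -7.2924*j^3 - 1.7004*j^2 - 11.0205*j + 8.1405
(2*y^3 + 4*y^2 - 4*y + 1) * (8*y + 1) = 16*y^4 + 34*y^3 - 28*y^2 + 4*y + 1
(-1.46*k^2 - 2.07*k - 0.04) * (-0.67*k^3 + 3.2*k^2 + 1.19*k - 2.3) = 0.9782*k^5 - 3.2851*k^4 - 8.3346*k^3 + 0.7667*k^2 + 4.7134*k + 0.092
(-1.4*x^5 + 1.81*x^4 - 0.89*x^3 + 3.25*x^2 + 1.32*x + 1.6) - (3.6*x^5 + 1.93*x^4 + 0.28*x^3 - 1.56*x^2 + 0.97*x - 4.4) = -5.0*x^5 - 0.12*x^4 - 1.17*x^3 + 4.81*x^2 + 0.35*x + 6.0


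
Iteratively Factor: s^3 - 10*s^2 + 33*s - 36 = (s - 3)*(s^2 - 7*s + 12) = (s - 3)^2*(s - 4)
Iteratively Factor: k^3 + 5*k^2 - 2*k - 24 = (k - 2)*(k^2 + 7*k + 12) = (k - 2)*(k + 4)*(k + 3)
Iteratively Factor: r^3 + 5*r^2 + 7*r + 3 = (r + 1)*(r^2 + 4*r + 3) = (r + 1)*(r + 3)*(r + 1)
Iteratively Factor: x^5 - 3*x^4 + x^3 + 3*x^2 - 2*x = (x - 1)*(x^4 - 2*x^3 - x^2 + 2*x) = x*(x - 1)*(x^3 - 2*x^2 - x + 2) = x*(x - 1)*(x + 1)*(x^2 - 3*x + 2) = x*(x - 1)^2*(x + 1)*(x - 2)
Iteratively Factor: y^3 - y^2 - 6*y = (y - 3)*(y^2 + 2*y) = (y - 3)*(y + 2)*(y)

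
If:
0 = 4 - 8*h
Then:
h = 1/2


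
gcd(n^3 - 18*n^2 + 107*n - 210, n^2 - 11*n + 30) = n^2 - 11*n + 30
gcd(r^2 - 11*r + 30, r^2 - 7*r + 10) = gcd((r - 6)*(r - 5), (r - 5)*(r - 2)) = r - 5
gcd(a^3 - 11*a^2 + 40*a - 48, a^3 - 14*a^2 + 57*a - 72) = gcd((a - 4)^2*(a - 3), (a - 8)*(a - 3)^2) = a - 3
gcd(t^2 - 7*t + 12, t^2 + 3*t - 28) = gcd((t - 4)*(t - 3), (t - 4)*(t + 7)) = t - 4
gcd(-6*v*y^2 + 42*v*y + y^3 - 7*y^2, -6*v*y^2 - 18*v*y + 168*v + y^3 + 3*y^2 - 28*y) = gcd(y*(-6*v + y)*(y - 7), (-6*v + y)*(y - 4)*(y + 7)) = -6*v + y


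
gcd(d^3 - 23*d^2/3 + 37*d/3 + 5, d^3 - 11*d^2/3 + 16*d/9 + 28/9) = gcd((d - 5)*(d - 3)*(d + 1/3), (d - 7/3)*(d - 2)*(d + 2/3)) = 1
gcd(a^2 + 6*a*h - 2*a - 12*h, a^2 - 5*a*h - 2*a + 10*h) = a - 2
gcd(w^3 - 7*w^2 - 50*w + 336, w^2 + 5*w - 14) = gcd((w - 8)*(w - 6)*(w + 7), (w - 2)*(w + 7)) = w + 7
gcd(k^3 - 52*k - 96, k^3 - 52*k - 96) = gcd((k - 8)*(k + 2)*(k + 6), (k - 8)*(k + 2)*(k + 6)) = k^3 - 52*k - 96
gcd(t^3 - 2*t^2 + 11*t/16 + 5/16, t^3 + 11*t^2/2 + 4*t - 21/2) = t - 1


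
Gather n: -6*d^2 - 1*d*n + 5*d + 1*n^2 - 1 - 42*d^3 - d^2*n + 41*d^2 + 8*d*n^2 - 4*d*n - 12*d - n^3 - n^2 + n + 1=-42*d^3 + 35*d^2 + 8*d*n^2 - 7*d - n^3 + n*(-d^2 - 5*d + 1)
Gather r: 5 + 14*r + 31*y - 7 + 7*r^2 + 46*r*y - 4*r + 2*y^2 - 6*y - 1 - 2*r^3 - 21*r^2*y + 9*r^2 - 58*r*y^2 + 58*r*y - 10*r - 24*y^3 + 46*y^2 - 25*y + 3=-2*r^3 + r^2*(16 - 21*y) + r*(-58*y^2 + 104*y) - 24*y^3 + 48*y^2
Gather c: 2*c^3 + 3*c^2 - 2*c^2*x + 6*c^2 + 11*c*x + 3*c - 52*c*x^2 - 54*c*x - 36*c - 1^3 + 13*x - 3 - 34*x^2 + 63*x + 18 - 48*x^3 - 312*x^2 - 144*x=2*c^3 + c^2*(9 - 2*x) + c*(-52*x^2 - 43*x - 33) - 48*x^3 - 346*x^2 - 68*x + 14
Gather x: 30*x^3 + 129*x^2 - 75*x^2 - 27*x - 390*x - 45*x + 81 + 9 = 30*x^3 + 54*x^2 - 462*x + 90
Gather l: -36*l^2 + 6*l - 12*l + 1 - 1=-36*l^2 - 6*l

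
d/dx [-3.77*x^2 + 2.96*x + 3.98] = 2.96 - 7.54*x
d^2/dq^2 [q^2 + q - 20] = 2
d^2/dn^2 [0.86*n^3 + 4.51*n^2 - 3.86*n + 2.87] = 5.16*n + 9.02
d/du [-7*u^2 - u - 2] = -14*u - 1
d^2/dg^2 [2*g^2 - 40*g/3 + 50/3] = 4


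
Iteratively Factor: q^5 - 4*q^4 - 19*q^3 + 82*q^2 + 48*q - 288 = (q - 4)*(q^4 - 19*q^2 + 6*q + 72) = (q - 4)*(q + 4)*(q^3 - 4*q^2 - 3*q + 18) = (q - 4)*(q - 3)*(q + 4)*(q^2 - q - 6) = (q - 4)*(q - 3)^2*(q + 4)*(q + 2)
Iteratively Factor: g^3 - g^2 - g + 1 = (g - 1)*(g^2 - 1) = (g - 1)^2*(g + 1)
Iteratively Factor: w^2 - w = (w)*(w - 1)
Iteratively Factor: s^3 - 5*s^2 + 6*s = (s)*(s^2 - 5*s + 6) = s*(s - 2)*(s - 3)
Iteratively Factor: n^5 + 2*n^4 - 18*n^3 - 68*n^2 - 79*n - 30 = (n + 3)*(n^4 - n^3 - 15*n^2 - 23*n - 10) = (n - 5)*(n + 3)*(n^3 + 4*n^2 + 5*n + 2) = (n - 5)*(n + 2)*(n + 3)*(n^2 + 2*n + 1) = (n - 5)*(n + 1)*(n + 2)*(n + 3)*(n + 1)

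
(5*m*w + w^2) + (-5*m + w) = 5*m*w - 5*m + w^2 + w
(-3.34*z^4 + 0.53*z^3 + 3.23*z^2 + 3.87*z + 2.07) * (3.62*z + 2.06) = -12.0908*z^5 - 4.9618*z^4 + 12.7844*z^3 + 20.6632*z^2 + 15.4656*z + 4.2642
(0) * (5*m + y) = 0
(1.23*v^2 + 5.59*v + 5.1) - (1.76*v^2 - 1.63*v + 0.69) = -0.53*v^2 + 7.22*v + 4.41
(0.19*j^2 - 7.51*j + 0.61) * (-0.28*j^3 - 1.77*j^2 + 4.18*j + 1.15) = -0.0532*j^5 + 1.7665*j^4 + 13.9161*j^3 - 32.253*j^2 - 6.0867*j + 0.7015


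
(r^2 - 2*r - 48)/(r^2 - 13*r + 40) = (r + 6)/(r - 5)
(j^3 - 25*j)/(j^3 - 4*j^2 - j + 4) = j*(j^2 - 25)/(j^3 - 4*j^2 - j + 4)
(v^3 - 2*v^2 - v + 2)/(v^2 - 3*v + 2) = v + 1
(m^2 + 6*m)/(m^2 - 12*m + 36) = m*(m + 6)/(m^2 - 12*m + 36)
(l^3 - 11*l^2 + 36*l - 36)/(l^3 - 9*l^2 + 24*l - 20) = (l^2 - 9*l + 18)/(l^2 - 7*l + 10)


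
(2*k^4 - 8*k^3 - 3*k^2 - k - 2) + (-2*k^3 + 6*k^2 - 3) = 2*k^4 - 10*k^3 + 3*k^2 - k - 5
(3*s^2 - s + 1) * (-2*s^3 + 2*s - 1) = -6*s^5 + 2*s^4 + 4*s^3 - 5*s^2 + 3*s - 1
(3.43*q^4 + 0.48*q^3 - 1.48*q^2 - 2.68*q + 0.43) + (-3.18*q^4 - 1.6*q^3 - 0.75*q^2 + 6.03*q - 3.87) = 0.25*q^4 - 1.12*q^3 - 2.23*q^2 + 3.35*q - 3.44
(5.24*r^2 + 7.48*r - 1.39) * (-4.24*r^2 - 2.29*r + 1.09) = -22.2176*r^4 - 43.7148*r^3 - 5.524*r^2 + 11.3363*r - 1.5151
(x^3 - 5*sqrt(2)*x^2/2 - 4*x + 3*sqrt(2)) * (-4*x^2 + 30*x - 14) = -4*x^5 + 10*sqrt(2)*x^4 + 30*x^4 - 75*sqrt(2)*x^3 + 2*x^3 - 120*x^2 + 23*sqrt(2)*x^2 + 56*x + 90*sqrt(2)*x - 42*sqrt(2)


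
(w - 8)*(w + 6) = w^2 - 2*w - 48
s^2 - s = s*(s - 1)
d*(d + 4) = d^2 + 4*d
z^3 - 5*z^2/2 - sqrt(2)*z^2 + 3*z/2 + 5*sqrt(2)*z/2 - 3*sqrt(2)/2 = (z - 3/2)*(z - 1)*(z - sqrt(2))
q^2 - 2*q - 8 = (q - 4)*(q + 2)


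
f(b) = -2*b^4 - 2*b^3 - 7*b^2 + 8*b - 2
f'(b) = -8*b^3 - 6*b^2 - 14*b + 8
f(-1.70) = -42.71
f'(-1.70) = 53.76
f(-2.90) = -176.75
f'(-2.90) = 193.25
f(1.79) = -42.11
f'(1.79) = -82.17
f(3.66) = -523.43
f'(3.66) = -515.84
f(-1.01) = -17.24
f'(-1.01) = 24.26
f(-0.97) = -16.29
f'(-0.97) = 23.24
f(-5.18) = -1393.24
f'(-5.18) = 1031.46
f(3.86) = -634.44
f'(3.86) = -595.54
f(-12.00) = -39122.00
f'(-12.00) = 13136.00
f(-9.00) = -12305.00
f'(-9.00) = 5480.00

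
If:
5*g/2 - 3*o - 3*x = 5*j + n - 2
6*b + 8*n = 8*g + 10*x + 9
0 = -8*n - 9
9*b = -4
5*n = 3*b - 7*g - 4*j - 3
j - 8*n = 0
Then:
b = -4/9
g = 895/168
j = -9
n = -9/8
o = 19303/720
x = -443/70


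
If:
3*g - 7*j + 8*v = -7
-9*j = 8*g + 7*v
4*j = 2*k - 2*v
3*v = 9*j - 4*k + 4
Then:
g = -487/269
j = 282/269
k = 758/269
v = 194/269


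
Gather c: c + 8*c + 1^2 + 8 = 9*c + 9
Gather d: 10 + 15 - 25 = 0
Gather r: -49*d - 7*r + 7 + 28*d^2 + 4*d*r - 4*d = 28*d^2 - 53*d + r*(4*d - 7) + 7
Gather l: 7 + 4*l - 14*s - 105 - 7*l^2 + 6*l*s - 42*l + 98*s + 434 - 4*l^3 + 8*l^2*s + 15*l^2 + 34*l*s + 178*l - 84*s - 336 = -4*l^3 + l^2*(8*s + 8) + l*(40*s + 140)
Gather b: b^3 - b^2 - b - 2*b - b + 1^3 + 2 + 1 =b^3 - b^2 - 4*b + 4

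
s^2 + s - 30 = (s - 5)*(s + 6)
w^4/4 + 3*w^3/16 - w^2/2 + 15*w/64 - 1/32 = (w/4 + 1/2)*(w - 1/2)^2*(w - 1/4)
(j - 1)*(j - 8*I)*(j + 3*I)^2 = j^4 - j^3 - 2*I*j^3 + 39*j^2 + 2*I*j^2 - 39*j + 72*I*j - 72*I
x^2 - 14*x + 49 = (x - 7)^2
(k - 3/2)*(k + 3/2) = k^2 - 9/4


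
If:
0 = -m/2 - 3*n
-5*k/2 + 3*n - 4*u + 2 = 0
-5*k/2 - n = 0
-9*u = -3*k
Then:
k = 3/17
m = 45/17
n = -15/34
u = 1/17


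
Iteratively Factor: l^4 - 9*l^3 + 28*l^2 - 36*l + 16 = (l - 2)*(l^3 - 7*l^2 + 14*l - 8) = (l - 2)^2*(l^2 - 5*l + 4) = (l - 4)*(l - 2)^2*(l - 1)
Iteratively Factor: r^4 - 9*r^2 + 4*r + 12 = (r - 2)*(r^3 + 2*r^2 - 5*r - 6) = (r - 2)^2*(r^2 + 4*r + 3) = (r - 2)^2*(r + 3)*(r + 1)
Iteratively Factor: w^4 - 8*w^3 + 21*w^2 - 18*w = (w - 3)*(w^3 - 5*w^2 + 6*w) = w*(w - 3)*(w^2 - 5*w + 6) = w*(w - 3)^2*(w - 2)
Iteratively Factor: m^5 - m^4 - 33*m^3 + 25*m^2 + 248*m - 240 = (m + 4)*(m^4 - 5*m^3 - 13*m^2 + 77*m - 60) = (m + 4)^2*(m^3 - 9*m^2 + 23*m - 15) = (m - 3)*(m + 4)^2*(m^2 - 6*m + 5) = (m - 5)*(m - 3)*(m + 4)^2*(m - 1)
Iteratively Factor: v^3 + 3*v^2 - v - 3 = (v - 1)*(v^2 + 4*v + 3) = (v - 1)*(v + 3)*(v + 1)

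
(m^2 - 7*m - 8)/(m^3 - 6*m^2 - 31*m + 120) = (m + 1)/(m^2 + 2*m - 15)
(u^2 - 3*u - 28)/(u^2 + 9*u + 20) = (u - 7)/(u + 5)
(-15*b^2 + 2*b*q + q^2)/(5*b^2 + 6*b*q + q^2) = (-3*b + q)/(b + q)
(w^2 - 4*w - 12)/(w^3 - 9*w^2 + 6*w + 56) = (w - 6)/(w^2 - 11*w + 28)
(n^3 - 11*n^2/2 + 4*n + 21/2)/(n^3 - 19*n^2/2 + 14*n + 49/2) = (n - 3)/(n - 7)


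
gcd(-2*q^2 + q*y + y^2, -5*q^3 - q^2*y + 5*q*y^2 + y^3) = -q + y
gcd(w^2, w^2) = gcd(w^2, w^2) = w^2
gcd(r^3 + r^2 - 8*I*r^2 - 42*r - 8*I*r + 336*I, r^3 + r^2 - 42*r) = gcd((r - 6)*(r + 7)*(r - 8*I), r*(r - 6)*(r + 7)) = r^2 + r - 42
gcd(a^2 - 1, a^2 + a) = a + 1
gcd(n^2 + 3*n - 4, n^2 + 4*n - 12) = 1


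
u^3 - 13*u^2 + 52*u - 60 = (u - 6)*(u - 5)*(u - 2)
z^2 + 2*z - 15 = (z - 3)*(z + 5)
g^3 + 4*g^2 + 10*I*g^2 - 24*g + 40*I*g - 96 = (g + 4)*(g + 4*I)*(g + 6*I)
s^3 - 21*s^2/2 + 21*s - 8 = (s - 8)*(s - 2)*(s - 1/2)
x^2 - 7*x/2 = x*(x - 7/2)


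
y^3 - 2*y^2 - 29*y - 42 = (y - 7)*(y + 2)*(y + 3)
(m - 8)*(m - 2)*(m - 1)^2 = m^4 - 12*m^3 + 37*m^2 - 42*m + 16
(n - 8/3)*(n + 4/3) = n^2 - 4*n/3 - 32/9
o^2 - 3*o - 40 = (o - 8)*(o + 5)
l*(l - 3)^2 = l^3 - 6*l^2 + 9*l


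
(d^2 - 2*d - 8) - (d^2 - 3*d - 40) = d + 32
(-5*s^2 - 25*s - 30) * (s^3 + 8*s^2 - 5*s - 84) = -5*s^5 - 65*s^4 - 205*s^3 + 305*s^2 + 2250*s + 2520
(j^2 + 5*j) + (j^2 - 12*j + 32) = 2*j^2 - 7*j + 32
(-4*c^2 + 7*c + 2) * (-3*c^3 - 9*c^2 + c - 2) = 12*c^5 + 15*c^4 - 73*c^3 - 3*c^2 - 12*c - 4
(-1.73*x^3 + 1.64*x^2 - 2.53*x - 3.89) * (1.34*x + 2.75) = -2.3182*x^4 - 2.5599*x^3 + 1.1198*x^2 - 12.1701*x - 10.6975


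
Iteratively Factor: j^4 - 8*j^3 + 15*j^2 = (j)*(j^3 - 8*j^2 + 15*j) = j*(j - 5)*(j^2 - 3*j) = j^2*(j - 5)*(j - 3)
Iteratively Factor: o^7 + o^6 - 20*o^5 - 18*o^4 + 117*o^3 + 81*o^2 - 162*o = (o + 3)*(o^6 - 2*o^5 - 14*o^4 + 24*o^3 + 45*o^2 - 54*o) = (o + 2)*(o + 3)*(o^5 - 4*o^4 - 6*o^3 + 36*o^2 - 27*o) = (o - 3)*(o + 2)*(o + 3)*(o^4 - o^3 - 9*o^2 + 9*o) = (o - 3)*(o - 1)*(o + 2)*(o + 3)*(o^3 - 9*o) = (o - 3)^2*(o - 1)*(o + 2)*(o + 3)*(o^2 + 3*o) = (o - 3)^2*(o - 1)*(o + 2)*(o + 3)^2*(o)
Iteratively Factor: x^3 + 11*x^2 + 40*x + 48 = (x + 4)*(x^2 + 7*x + 12) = (x + 4)^2*(x + 3)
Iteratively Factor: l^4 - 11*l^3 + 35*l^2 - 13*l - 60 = (l - 3)*(l^3 - 8*l^2 + 11*l + 20) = (l - 5)*(l - 3)*(l^2 - 3*l - 4) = (l - 5)*(l - 3)*(l + 1)*(l - 4)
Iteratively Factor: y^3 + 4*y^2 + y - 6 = (y + 2)*(y^2 + 2*y - 3) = (y + 2)*(y + 3)*(y - 1)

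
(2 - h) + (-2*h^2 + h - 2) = -2*h^2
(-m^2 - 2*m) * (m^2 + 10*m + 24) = -m^4 - 12*m^3 - 44*m^2 - 48*m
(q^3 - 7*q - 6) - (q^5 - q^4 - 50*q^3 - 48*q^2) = -q^5 + q^4 + 51*q^3 + 48*q^2 - 7*q - 6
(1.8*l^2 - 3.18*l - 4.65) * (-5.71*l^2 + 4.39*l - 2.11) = -10.278*l^4 + 26.0598*l^3 + 8.7933*l^2 - 13.7037*l + 9.8115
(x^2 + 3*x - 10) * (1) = x^2 + 3*x - 10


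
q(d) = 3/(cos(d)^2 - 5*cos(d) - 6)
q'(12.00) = 0.06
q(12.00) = -0.32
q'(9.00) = -22.36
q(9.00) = -4.88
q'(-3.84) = -5.02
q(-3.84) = -1.89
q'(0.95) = -0.13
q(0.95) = -0.35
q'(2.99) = -492.09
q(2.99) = -37.43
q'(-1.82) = 0.72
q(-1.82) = -0.64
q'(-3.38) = -126.51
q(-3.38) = -15.21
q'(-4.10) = -1.93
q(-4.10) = -1.07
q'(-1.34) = 0.26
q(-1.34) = -0.42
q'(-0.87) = 0.11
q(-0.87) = -0.34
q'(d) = 3*(2*sin(d)*cos(d) - 5*sin(d))/(cos(d)^2 - 5*cos(d) - 6)^2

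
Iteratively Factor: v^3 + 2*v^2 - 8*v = (v + 4)*(v^2 - 2*v) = (v - 2)*(v + 4)*(v)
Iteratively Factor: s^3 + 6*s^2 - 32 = (s + 4)*(s^2 + 2*s - 8) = (s + 4)^2*(s - 2)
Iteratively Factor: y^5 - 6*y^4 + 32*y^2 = (y)*(y^4 - 6*y^3 + 32*y) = y*(y - 4)*(y^3 - 2*y^2 - 8*y) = y^2*(y - 4)*(y^2 - 2*y - 8) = y^2*(y - 4)*(y + 2)*(y - 4)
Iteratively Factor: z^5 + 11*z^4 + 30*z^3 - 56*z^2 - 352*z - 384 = (z - 3)*(z^4 + 14*z^3 + 72*z^2 + 160*z + 128) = (z - 3)*(z + 4)*(z^3 + 10*z^2 + 32*z + 32) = (z - 3)*(z + 2)*(z + 4)*(z^2 + 8*z + 16) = (z - 3)*(z + 2)*(z + 4)^2*(z + 4)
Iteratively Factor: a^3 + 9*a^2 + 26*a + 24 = (a + 2)*(a^2 + 7*a + 12) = (a + 2)*(a + 4)*(a + 3)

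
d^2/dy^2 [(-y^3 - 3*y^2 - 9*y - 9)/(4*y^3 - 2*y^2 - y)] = 2*(-56*y^6 - 444*y^5 - 684*y^4 + 509*y^3 - 54*y - 9)/(y^3*(64*y^6 - 96*y^5 + 40*y^3 - 6*y - 1))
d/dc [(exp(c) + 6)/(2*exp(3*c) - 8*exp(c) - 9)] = (-2*(exp(c) + 6)*(3*exp(2*c) - 4) + 2*exp(3*c) - 8*exp(c) - 9)*exp(c)/(-2*exp(3*c) + 8*exp(c) + 9)^2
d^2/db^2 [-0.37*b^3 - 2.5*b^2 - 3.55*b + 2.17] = -2.22*b - 5.0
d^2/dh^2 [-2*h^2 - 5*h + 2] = -4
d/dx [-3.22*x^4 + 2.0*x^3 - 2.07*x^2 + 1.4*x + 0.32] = -12.88*x^3 + 6.0*x^2 - 4.14*x + 1.4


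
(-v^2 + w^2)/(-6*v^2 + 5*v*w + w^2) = (v + w)/(6*v + w)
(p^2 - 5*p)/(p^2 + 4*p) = (p - 5)/(p + 4)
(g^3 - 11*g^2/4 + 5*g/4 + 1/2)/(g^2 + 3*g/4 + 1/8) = 2*(g^2 - 3*g + 2)/(2*g + 1)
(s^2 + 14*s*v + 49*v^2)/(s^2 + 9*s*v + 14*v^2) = (s + 7*v)/(s + 2*v)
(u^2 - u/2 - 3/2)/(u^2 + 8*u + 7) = (u - 3/2)/(u + 7)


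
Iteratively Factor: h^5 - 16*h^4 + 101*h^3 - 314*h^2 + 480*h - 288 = (h - 3)*(h^4 - 13*h^3 + 62*h^2 - 128*h + 96) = (h - 3)^2*(h^3 - 10*h^2 + 32*h - 32) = (h - 4)*(h - 3)^2*(h^2 - 6*h + 8) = (h - 4)*(h - 3)^2*(h - 2)*(h - 4)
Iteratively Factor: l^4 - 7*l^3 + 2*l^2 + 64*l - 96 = (l - 4)*(l^3 - 3*l^2 - 10*l + 24) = (l - 4)^2*(l^2 + l - 6) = (l - 4)^2*(l - 2)*(l + 3)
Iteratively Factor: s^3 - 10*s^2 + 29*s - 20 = (s - 5)*(s^2 - 5*s + 4) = (s - 5)*(s - 1)*(s - 4)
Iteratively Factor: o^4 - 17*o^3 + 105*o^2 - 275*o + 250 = (o - 5)*(o^3 - 12*o^2 + 45*o - 50) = (o - 5)^2*(o^2 - 7*o + 10) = (o - 5)^3*(o - 2)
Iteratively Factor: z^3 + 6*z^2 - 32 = (z + 4)*(z^2 + 2*z - 8) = (z + 4)^2*(z - 2)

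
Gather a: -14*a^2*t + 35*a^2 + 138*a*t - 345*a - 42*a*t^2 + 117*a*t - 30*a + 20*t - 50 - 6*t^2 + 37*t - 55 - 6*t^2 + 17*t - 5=a^2*(35 - 14*t) + a*(-42*t^2 + 255*t - 375) - 12*t^2 + 74*t - 110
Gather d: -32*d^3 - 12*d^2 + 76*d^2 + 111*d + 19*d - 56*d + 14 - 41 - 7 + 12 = -32*d^3 + 64*d^2 + 74*d - 22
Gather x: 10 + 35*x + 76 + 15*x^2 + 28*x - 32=15*x^2 + 63*x + 54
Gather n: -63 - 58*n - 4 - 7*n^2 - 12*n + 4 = -7*n^2 - 70*n - 63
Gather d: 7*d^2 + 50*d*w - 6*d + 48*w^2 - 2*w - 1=7*d^2 + d*(50*w - 6) + 48*w^2 - 2*w - 1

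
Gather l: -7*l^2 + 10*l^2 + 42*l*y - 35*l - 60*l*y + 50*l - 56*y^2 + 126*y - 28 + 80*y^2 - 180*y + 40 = 3*l^2 + l*(15 - 18*y) + 24*y^2 - 54*y + 12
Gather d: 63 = 63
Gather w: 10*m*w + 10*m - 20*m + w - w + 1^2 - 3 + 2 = 10*m*w - 10*m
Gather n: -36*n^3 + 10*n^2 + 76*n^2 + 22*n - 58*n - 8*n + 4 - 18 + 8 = -36*n^3 + 86*n^2 - 44*n - 6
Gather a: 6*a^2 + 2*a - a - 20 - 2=6*a^2 + a - 22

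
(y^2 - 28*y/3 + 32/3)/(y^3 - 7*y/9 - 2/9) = 3*(-3*y^2 + 28*y - 32)/(-9*y^3 + 7*y + 2)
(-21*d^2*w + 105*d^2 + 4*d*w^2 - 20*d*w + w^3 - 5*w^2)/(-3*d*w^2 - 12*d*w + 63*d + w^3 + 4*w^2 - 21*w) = (7*d*w - 35*d + w^2 - 5*w)/(w^2 + 4*w - 21)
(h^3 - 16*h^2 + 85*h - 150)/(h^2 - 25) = (h^2 - 11*h + 30)/(h + 5)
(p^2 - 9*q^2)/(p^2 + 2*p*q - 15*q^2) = (p + 3*q)/(p + 5*q)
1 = 1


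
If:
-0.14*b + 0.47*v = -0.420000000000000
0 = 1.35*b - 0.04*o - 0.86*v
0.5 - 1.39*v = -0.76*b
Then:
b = -5.04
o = -118.49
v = -2.39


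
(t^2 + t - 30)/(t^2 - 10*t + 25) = (t + 6)/(t - 5)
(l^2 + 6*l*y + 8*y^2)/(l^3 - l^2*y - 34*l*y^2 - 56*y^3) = 1/(l - 7*y)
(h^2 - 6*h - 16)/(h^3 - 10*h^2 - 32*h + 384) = (h + 2)/(h^2 - 2*h - 48)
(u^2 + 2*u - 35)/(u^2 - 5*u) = (u + 7)/u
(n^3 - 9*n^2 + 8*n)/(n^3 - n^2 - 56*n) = (n - 1)/(n + 7)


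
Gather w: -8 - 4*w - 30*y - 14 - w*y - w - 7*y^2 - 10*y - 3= w*(-y - 5) - 7*y^2 - 40*y - 25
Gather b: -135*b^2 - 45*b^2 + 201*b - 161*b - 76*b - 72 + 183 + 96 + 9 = -180*b^2 - 36*b + 216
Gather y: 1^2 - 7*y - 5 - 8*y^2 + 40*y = -8*y^2 + 33*y - 4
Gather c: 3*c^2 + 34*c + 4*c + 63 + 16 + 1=3*c^2 + 38*c + 80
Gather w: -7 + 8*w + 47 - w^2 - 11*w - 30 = -w^2 - 3*w + 10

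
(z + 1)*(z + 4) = z^2 + 5*z + 4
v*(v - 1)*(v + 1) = v^3 - v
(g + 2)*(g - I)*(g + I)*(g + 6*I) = g^4 + 2*g^3 + 6*I*g^3 + g^2 + 12*I*g^2 + 2*g + 6*I*g + 12*I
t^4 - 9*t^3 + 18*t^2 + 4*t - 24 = (t - 6)*(t - 2)^2*(t + 1)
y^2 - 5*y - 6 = (y - 6)*(y + 1)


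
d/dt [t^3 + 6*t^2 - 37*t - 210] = 3*t^2 + 12*t - 37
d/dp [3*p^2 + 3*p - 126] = 6*p + 3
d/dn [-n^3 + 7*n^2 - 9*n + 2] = -3*n^2 + 14*n - 9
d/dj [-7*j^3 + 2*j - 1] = 2 - 21*j^2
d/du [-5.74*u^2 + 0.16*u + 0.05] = 0.16 - 11.48*u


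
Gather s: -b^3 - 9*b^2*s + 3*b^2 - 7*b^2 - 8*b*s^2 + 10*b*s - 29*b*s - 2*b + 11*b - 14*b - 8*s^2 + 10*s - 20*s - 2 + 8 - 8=-b^3 - 4*b^2 - 5*b + s^2*(-8*b - 8) + s*(-9*b^2 - 19*b - 10) - 2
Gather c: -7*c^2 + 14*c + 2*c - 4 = -7*c^2 + 16*c - 4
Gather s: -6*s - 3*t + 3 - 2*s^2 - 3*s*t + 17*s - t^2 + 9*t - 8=-2*s^2 + s*(11 - 3*t) - t^2 + 6*t - 5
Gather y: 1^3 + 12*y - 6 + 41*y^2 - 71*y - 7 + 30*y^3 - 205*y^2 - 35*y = 30*y^3 - 164*y^2 - 94*y - 12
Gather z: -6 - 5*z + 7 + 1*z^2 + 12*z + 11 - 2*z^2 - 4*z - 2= -z^2 + 3*z + 10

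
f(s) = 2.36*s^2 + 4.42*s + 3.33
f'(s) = 4.72*s + 4.42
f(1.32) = 13.28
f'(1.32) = 10.65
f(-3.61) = 18.13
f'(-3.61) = -12.62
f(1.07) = 10.76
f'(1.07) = 9.47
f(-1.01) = 1.27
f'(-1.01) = -0.35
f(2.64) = 31.45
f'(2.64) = 16.88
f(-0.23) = 2.44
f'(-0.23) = 3.33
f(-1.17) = 1.39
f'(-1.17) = -1.10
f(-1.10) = 1.32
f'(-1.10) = -0.77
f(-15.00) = 468.03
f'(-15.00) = -66.38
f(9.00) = 234.27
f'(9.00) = 46.90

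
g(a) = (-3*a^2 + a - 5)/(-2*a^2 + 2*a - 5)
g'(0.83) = 0.47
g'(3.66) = -0.02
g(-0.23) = 0.97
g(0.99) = 1.40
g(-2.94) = 1.20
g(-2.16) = 1.13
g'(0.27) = 0.35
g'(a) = (1 - 6*a)/(-2*a^2 + 2*a - 5) + (4*a - 2)*(-3*a^2 + a - 5)/(-2*a^2 + 2*a - 5)^2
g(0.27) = 1.07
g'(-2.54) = -0.09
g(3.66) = 1.70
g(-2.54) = 1.17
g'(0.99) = 0.44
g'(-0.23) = 0.08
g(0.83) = 1.32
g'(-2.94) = -0.07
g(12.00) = 1.58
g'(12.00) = -0.00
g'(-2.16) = -0.10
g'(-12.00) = -0.00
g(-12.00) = 1.42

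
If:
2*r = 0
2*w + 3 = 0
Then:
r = 0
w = -3/2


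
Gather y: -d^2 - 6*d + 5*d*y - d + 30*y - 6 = -d^2 - 7*d + y*(5*d + 30) - 6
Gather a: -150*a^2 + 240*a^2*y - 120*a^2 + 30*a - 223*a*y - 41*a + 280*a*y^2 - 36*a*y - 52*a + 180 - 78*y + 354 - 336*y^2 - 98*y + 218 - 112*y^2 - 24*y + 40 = a^2*(240*y - 270) + a*(280*y^2 - 259*y - 63) - 448*y^2 - 200*y + 792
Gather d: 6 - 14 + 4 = -4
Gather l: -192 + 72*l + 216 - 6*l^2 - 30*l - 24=-6*l^2 + 42*l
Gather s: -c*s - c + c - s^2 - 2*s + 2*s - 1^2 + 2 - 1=-c*s - s^2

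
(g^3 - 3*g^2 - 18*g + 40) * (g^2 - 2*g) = g^5 - 5*g^4 - 12*g^3 + 76*g^2 - 80*g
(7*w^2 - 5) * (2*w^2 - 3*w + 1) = 14*w^4 - 21*w^3 - 3*w^2 + 15*w - 5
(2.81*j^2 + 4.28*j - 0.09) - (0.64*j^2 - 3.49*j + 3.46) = 2.17*j^2 + 7.77*j - 3.55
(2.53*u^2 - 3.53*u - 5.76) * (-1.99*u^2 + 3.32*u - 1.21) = -5.0347*u^4 + 15.4243*u^3 - 3.3185*u^2 - 14.8519*u + 6.9696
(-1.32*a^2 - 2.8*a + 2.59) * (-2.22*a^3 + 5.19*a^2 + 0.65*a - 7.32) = 2.9304*a^5 - 0.6348*a^4 - 21.1398*a^3 + 21.2845*a^2 + 22.1795*a - 18.9588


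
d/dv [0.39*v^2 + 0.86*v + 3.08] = 0.78*v + 0.86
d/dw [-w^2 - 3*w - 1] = -2*w - 3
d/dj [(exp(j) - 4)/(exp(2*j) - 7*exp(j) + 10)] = (-(exp(j) - 4)*(2*exp(j) - 7) + exp(2*j) - 7*exp(j) + 10)*exp(j)/(exp(2*j) - 7*exp(j) + 10)^2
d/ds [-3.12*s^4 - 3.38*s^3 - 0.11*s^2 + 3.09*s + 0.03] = -12.48*s^3 - 10.14*s^2 - 0.22*s + 3.09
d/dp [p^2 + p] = 2*p + 1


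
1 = 1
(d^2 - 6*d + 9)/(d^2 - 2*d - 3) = (d - 3)/(d + 1)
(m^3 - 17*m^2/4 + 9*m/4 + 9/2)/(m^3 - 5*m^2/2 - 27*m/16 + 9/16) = 4*(m - 2)/(4*m - 1)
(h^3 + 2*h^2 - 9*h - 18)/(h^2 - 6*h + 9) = (h^2 + 5*h + 6)/(h - 3)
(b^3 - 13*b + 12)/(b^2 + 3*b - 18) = (b^2 + 3*b - 4)/(b + 6)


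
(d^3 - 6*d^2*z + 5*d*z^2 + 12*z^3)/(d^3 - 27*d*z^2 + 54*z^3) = (-d^2 + 3*d*z + 4*z^2)/(-d^2 - 3*d*z + 18*z^2)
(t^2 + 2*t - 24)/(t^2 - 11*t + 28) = (t + 6)/(t - 7)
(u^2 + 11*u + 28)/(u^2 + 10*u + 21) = (u + 4)/(u + 3)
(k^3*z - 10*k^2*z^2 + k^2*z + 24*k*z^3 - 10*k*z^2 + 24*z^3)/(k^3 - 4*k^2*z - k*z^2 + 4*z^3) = z*(-k^2 + 6*k*z - k + 6*z)/(-k^2 + z^2)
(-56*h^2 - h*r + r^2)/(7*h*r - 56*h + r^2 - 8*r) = (-8*h + r)/(r - 8)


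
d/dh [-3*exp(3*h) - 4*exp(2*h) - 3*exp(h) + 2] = (-9*exp(2*h) - 8*exp(h) - 3)*exp(h)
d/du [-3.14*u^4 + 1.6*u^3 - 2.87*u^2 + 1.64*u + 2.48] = -12.56*u^3 + 4.8*u^2 - 5.74*u + 1.64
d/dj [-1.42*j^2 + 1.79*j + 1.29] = 1.79 - 2.84*j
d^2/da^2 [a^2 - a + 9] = 2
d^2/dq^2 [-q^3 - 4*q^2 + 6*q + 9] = -6*q - 8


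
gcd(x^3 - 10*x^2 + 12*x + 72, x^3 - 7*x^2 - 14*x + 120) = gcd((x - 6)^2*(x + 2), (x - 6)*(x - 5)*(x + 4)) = x - 6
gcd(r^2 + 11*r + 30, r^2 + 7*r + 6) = r + 6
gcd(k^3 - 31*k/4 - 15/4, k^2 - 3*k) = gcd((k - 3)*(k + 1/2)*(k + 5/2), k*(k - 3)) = k - 3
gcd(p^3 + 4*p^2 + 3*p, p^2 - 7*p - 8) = p + 1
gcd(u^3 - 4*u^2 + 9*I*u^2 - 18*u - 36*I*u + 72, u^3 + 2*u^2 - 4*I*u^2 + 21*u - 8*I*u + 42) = u + 3*I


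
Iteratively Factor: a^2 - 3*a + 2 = (a - 1)*(a - 2)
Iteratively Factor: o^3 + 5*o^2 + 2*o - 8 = (o + 4)*(o^2 + o - 2) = (o - 1)*(o + 4)*(o + 2)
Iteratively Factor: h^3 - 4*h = (h - 2)*(h^2 + 2*h) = (h - 2)*(h + 2)*(h)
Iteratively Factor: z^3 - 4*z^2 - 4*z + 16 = (z + 2)*(z^2 - 6*z + 8) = (z - 2)*(z + 2)*(z - 4)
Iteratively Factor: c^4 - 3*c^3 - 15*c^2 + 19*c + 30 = (c - 2)*(c^3 - c^2 - 17*c - 15) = (c - 5)*(c - 2)*(c^2 + 4*c + 3) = (c - 5)*(c - 2)*(c + 3)*(c + 1)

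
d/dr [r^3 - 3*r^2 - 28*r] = 3*r^2 - 6*r - 28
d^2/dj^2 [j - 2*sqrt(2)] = 0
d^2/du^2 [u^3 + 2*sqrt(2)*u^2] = 6*u + 4*sqrt(2)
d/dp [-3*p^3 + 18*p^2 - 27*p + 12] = -9*p^2 + 36*p - 27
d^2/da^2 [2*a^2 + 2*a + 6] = 4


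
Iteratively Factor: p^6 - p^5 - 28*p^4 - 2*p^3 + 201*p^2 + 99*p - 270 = (p + 3)*(p^5 - 4*p^4 - 16*p^3 + 46*p^2 + 63*p - 90) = (p + 3)^2*(p^4 - 7*p^3 + 5*p^2 + 31*p - 30) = (p + 2)*(p + 3)^2*(p^3 - 9*p^2 + 23*p - 15) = (p - 5)*(p + 2)*(p + 3)^2*(p^2 - 4*p + 3) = (p - 5)*(p - 1)*(p + 2)*(p + 3)^2*(p - 3)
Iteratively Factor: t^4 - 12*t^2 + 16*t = (t - 2)*(t^3 + 2*t^2 - 8*t) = (t - 2)^2*(t^2 + 4*t) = t*(t - 2)^2*(t + 4)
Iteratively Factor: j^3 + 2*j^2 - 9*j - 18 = (j + 3)*(j^2 - j - 6) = (j - 3)*(j + 3)*(j + 2)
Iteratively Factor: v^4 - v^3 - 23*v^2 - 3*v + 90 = (v + 3)*(v^3 - 4*v^2 - 11*v + 30) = (v - 2)*(v + 3)*(v^2 - 2*v - 15) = (v - 5)*(v - 2)*(v + 3)*(v + 3)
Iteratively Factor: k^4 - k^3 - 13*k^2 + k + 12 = (k + 1)*(k^3 - 2*k^2 - 11*k + 12) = (k - 4)*(k + 1)*(k^2 + 2*k - 3) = (k - 4)*(k - 1)*(k + 1)*(k + 3)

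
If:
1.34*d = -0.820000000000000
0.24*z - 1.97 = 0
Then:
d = -0.61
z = 8.21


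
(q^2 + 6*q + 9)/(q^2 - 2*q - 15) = (q + 3)/(q - 5)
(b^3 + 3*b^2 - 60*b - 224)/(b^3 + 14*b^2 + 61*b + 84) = (b - 8)/(b + 3)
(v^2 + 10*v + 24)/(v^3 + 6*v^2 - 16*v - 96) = 1/(v - 4)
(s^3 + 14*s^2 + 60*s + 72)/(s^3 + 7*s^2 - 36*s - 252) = (s^2 + 8*s + 12)/(s^2 + s - 42)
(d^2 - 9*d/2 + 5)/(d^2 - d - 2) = (d - 5/2)/(d + 1)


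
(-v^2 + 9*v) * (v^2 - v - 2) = -v^4 + 10*v^3 - 7*v^2 - 18*v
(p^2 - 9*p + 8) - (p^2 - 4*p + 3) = 5 - 5*p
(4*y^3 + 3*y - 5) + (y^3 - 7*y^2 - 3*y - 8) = 5*y^3 - 7*y^2 - 13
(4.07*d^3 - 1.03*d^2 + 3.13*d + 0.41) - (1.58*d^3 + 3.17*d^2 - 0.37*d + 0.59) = 2.49*d^3 - 4.2*d^2 + 3.5*d - 0.18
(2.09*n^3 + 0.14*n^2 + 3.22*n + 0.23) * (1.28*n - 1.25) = 2.6752*n^4 - 2.4333*n^3 + 3.9466*n^2 - 3.7306*n - 0.2875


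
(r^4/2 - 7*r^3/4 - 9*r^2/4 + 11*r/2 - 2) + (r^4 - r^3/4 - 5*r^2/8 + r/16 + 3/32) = 3*r^4/2 - 2*r^3 - 23*r^2/8 + 89*r/16 - 61/32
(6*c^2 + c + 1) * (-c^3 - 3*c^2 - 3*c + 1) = -6*c^5 - 19*c^4 - 22*c^3 - 2*c + 1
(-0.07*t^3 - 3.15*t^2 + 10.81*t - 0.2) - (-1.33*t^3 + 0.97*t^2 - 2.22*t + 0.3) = 1.26*t^3 - 4.12*t^2 + 13.03*t - 0.5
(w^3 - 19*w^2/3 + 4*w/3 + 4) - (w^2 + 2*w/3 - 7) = w^3 - 22*w^2/3 + 2*w/3 + 11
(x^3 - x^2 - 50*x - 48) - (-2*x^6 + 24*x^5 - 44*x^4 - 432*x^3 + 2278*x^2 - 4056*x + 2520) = 2*x^6 - 24*x^5 + 44*x^4 + 433*x^3 - 2279*x^2 + 4006*x - 2568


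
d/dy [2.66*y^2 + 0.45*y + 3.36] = 5.32*y + 0.45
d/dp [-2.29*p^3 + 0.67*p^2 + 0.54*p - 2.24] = -6.87*p^2 + 1.34*p + 0.54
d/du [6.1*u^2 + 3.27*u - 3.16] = 12.2*u + 3.27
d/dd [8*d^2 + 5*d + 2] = 16*d + 5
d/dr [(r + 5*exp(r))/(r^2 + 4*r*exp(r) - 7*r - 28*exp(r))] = (-(r + 5*exp(r))*(4*r*exp(r) + 2*r - 24*exp(r) - 7) + (5*exp(r) + 1)*(r^2 + 4*r*exp(r) - 7*r - 28*exp(r)))/(r^2 + 4*r*exp(r) - 7*r - 28*exp(r))^2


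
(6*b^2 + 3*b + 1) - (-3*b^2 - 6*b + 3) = 9*b^2 + 9*b - 2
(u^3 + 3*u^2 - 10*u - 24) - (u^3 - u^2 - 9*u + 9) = 4*u^2 - u - 33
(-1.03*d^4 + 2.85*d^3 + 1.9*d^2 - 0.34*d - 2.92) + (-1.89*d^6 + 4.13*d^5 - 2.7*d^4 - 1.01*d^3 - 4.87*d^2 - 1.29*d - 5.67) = -1.89*d^6 + 4.13*d^5 - 3.73*d^4 + 1.84*d^3 - 2.97*d^2 - 1.63*d - 8.59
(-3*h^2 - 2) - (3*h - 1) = -3*h^2 - 3*h - 1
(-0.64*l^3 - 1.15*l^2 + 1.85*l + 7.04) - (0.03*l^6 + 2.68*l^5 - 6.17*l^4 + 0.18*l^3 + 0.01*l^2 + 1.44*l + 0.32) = -0.03*l^6 - 2.68*l^5 + 6.17*l^4 - 0.82*l^3 - 1.16*l^2 + 0.41*l + 6.72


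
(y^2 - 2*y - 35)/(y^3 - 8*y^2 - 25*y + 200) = (y - 7)/(y^2 - 13*y + 40)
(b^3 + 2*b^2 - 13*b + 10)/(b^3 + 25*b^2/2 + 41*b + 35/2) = 2*(b^2 - 3*b + 2)/(2*b^2 + 15*b + 7)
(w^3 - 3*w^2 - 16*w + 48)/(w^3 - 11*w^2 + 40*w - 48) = (w + 4)/(w - 4)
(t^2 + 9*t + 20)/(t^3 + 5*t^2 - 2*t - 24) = (t + 5)/(t^2 + t - 6)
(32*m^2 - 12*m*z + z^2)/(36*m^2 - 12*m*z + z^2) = (32*m^2 - 12*m*z + z^2)/(36*m^2 - 12*m*z + z^2)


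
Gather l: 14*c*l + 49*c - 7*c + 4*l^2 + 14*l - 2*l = 42*c + 4*l^2 + l*(14*c + 12)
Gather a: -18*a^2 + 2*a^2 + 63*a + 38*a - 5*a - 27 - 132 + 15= -16*a^2 + 96*a - 144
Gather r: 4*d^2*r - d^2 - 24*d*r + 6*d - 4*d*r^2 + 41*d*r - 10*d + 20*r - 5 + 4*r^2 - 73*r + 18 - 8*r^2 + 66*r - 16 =-d^2 - 4*d + r^2*(-4*d - 4) + r*(4*d^2 + 17*d + 13) - 3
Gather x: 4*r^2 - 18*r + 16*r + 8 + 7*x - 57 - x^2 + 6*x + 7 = 4*r^2 - 2*r - x^2 + 13*x - 42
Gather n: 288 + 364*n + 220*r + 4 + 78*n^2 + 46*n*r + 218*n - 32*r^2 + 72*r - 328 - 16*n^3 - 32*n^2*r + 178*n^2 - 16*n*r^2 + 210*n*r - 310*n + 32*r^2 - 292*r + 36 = -16*n^3 + n^2*(256 - 32*r) + n*(-16*r^2 + 256*r + 272)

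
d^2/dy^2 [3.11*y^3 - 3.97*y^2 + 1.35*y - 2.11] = 18.66*y - 7.94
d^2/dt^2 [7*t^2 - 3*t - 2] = 14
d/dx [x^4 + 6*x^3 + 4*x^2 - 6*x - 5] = 4*x^3 + 18*x^2 + 8*x - 6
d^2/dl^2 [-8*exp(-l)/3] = -8*exp(-l)/3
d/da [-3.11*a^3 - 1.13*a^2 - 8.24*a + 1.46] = -9.33*a^2 - 2.26*a - 8.24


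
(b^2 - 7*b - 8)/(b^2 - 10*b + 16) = (b + 1)/(b - 2)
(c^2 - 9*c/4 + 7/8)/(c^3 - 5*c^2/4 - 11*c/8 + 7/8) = 1/(c + 1)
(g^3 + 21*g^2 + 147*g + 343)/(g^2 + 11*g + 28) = (g^2 + 14*g + 49)/(g + 4)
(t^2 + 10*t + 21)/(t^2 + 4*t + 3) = (t + 7)/(t + 1)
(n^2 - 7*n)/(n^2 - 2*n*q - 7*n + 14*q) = n/(n - 2*q)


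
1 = 1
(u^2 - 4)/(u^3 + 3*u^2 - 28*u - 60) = (u - 2)/(u^2 + u - 30)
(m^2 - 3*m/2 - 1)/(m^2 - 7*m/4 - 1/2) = 2*(2*m + 1)/(4*m + 1)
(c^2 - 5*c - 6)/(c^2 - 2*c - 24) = (c + 1)/(c + 4)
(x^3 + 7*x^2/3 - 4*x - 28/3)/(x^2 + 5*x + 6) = (3*x^2 + x - 14)/(3*(x + 3))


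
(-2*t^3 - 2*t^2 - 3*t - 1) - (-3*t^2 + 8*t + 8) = -2*t^3 + t^2 - 11*t - 9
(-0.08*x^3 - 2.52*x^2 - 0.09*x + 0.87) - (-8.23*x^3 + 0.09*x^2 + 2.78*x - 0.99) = 8.15*x^3 - 2.61*x^2 - 2.87*x + 1.86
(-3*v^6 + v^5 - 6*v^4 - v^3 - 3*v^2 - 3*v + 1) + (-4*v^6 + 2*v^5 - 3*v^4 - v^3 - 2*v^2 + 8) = -7*v^6 + 3*v^5 - 9*v^4 - 2*v^3 - 5*v^2 - 3*v + 9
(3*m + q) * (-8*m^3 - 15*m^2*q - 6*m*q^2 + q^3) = -24*m^4 - 53*m^3*q - 33*m^2*q^2 - 3*m*q^3 + q^4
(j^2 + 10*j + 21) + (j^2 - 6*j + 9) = 2*j^2 + 4*j + 30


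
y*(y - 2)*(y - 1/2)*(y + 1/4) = y^4 - 9*y^3/4 + 3*y^2/8 + y/4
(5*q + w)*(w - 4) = 5*q*w - 20*q + w^2 - 4*w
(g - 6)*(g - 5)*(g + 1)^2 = g^4 - 9*g^3 + 9*g^2 + 49*g + 30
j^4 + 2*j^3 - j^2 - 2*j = j*(j - 1)*(j + 1)*(j + 2)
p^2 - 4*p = p*(p - 4)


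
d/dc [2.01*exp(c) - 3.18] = 2.01*exp(c)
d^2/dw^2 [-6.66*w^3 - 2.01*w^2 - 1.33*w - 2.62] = -39.96*w - 4.02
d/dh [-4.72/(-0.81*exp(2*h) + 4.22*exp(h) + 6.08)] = (19.9184 - 7.6464*exp(h))*exp(h)/(-0.81*exp(2*h) + 4.22*exp(h) + 6.08)^2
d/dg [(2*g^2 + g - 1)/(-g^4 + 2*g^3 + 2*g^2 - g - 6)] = (4*g^5 - g^4 - 8*g^3 + 2*g^2 - 20*g - 7)/(g^8 - 4*g^7 + 10*g^5 + 12*g^4 - 28*g^3 - 23*g^2 + 12*g + 36)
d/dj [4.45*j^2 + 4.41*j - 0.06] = 8.9*j + 4.41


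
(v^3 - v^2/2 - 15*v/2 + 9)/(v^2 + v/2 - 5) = (2*v^2 + 3*v - 9)/(2*v + 5)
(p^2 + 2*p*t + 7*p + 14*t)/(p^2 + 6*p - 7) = (p + 2*t)/(p - 1)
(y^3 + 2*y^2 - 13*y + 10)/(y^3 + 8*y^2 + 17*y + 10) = (y^2 - 3*y + 2)/(y^2 + 3*y + 2)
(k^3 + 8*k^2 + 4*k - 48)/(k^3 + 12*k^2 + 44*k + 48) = (k - 2)/(k + 2)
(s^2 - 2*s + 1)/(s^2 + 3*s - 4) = (s - 1)/(s + 4)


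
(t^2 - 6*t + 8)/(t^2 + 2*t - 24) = (t - 2)/(t + 6)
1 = 1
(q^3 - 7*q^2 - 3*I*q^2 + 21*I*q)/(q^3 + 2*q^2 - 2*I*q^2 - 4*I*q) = (q^2 - q*(7 + 3*I) + 21*I)/(q^2 + 2*q*(1 - I) - 4*I)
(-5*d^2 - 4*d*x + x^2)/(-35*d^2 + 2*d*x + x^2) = (d + x)/(7*d + x)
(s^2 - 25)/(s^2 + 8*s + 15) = (s - 5)/(s + 3)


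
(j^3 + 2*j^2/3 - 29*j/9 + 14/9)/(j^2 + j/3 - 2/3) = (3*j^2 + 4*j - 7)/(3*(j + 1))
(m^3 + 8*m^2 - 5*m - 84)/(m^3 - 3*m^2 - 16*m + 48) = (m + 7)/(m - 4)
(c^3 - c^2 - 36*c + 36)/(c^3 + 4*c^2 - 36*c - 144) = (c - 1)/(c + 4)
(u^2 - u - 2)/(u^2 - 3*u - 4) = (u - 2)/(u - 4)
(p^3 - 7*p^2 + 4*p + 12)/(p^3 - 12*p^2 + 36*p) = (p^2 - p - 2)/(p*(p - 6))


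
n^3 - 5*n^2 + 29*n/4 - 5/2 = (n - 5/2)*(n - 2)*(n - 1/2)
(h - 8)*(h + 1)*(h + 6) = h^3 - h^2 - 50*h - 48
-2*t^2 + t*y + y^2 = (-t + y)*(2*t + y)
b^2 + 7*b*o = b*(b + 7*o)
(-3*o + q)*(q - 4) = -3*o*q + 12*o + q^2 - 4*q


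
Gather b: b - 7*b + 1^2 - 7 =-6*b - 6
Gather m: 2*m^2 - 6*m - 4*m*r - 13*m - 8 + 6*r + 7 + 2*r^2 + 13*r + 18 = 2*m^2 + m*(-4*r - 19) + 2*r^2 + 19*r + 17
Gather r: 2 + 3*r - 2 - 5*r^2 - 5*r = -5*r^2 - 2*r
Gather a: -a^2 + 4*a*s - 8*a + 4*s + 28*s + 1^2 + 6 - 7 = -a^2 + a*(4*s - 8) + 32*s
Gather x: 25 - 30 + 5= 0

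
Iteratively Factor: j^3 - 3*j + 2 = (j + 2)*(j^2 - 2*j + 1) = (j - 1)*(j + 2)*(j - 1)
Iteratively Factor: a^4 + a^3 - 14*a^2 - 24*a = (a)*(a^3 + a^2 - 14*a - 24) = a*(a + 3)*(a^2 - 2*a - 8) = a*(a + 2)*(a + 3)*(a - 4)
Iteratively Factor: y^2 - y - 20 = (y + 4)*(y - 5)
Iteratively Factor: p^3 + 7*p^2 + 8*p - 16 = (p + 4)*(p^2 + 3*p - 4) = (p - 1)*(p + 4)*(p + 4)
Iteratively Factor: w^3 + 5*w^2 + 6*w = (w)*(w^2 + 5*w + 6) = w*(w + 3)*(w + 2)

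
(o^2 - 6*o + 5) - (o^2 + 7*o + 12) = -13*o - 7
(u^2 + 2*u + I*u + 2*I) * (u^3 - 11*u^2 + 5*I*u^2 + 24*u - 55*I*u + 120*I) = u^5 - 9*u^4 + 6*I*u^4 - 3*u^3 - 54*I*u^3 + 93*u^2 + 12*I*u^2 - 10*u + 288*I*u - 240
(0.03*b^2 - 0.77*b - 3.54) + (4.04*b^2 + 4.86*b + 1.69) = 4.07*b^2 + 4.09*b - 1.85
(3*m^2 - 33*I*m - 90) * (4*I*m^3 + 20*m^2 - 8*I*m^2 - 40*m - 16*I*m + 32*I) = 12*I*m^5 + 192*m^4 - 24*I*m^4 - 384*m^3 - 1068*I*m^3 - 2328*m^2 + 2136*I*m^2 + 4656*m + 1440*I*m - 2880*I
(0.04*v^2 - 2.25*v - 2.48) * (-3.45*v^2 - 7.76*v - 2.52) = -0.138*v^4 + 7.4521*v^3 + 25.9152*v^2 + 24.9148*v + 6.2496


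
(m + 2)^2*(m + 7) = m^3 + 11*m^2 + 32*m + 28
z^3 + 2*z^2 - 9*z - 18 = (z - 3)*(z + 2)*(z + 3)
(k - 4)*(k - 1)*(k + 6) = k^3 + k^2 - 26*k + 24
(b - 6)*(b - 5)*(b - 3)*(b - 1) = b^4 - 15*b^3 + 77*b^2 - 153*b + 90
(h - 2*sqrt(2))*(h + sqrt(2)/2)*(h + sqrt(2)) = h^3 - sqrt(2)*h^2/2 - 5*h - 2*sqrt(2)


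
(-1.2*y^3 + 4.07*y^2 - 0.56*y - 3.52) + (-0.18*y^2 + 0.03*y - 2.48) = -1.2*y^3 + 3.89*y^2 - 0.53*y - 6.0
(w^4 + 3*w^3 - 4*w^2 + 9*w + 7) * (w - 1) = w^5 + 2*w^4 - 7*w^3 + 13*w^2 - 2*w - 7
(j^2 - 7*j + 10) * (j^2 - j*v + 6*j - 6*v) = j^4 - j^3*v - j^3 + j^2*v - 32*j^2 + 32*j*v + 60*j - 60*v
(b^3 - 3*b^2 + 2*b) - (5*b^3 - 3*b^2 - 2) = -4*b^3 + 2*b + 2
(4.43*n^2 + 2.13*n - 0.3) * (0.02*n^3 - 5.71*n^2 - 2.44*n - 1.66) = 0.0886*n^5 - 25.2527*n^4 - 22.9775*n^3 - 10.838*n^2 - 2.8038*n + 0.498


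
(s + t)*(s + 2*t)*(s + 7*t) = s^3 + 10*s^2*t + 23*s*t^2 + 14*t^3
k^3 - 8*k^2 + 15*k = k*(k - 5)*(k - 3)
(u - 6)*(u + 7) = u^2 + u - 42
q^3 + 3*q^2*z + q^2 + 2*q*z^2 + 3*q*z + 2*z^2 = (q + 1)*(q + z)*(q + 2*z)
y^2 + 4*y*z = y*(y + 4*z)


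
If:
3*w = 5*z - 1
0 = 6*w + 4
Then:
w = -2/3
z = -1/5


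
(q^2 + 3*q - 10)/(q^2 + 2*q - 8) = (q + 5)/(q + 4)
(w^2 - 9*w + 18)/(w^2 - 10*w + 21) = (w - 6)/(w - 7)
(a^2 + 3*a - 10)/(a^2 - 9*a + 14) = (a + 5)/(a - 7)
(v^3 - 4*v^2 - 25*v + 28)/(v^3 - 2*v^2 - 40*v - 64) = (v^2 - 8*v + 7)/(v^2 - 6*v - 16)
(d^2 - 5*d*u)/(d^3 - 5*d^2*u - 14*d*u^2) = (-d + 5*u)/(-d^2 + 5*d*u + 14*u^2)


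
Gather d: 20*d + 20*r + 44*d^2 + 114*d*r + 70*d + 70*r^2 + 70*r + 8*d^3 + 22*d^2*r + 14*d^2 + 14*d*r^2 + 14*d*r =8*d^3 + d^2*(22*r + 58) + d*(14*r^2 + 128*r + 90) + 70*r^2 + 90*r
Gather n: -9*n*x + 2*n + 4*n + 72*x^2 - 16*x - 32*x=n*(6 - 9*x) + 72*x^2 - 48*x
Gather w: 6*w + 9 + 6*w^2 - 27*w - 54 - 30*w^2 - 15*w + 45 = -24*w^2 - 36*w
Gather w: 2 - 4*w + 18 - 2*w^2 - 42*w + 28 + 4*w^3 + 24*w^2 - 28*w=4*w^3 + 22*w^2 - 74*w + 48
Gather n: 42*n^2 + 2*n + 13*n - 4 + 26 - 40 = 42*n^2 + 15*n - 18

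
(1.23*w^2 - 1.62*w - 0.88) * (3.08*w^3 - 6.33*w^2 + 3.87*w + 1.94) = 3.7884*w^5 - 12.7755*w^4 + 12.3043*w^3 + 1.6872*w^2 - 6.5484*w - 1.7072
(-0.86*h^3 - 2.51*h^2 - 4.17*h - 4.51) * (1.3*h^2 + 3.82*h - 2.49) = -1.118*h^5 - 6.5482*h^4 - 12.8678*h^3 - 15.5425*h^2 - 6.8449*h + 11.2299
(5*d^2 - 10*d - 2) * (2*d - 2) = 10*d^3 - 30*d^2 + 16*d + 4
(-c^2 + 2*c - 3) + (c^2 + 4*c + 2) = 6*c - 1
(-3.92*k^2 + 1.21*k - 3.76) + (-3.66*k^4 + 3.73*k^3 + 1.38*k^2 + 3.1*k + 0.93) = -3.66*k^4 + 3.73*k^3 - 2.54*k^2 + 4.31*k - 2.83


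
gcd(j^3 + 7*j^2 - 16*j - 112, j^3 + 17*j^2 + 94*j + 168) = j^2 + 11*j + 28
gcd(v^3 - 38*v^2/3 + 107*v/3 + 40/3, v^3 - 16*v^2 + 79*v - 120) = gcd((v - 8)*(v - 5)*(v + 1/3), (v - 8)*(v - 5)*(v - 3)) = v^2 - 13*v + 40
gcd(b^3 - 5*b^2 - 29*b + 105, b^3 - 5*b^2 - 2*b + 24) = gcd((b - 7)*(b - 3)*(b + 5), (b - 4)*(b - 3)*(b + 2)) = b - 3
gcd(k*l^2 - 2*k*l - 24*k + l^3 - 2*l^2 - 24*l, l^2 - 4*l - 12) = l - 6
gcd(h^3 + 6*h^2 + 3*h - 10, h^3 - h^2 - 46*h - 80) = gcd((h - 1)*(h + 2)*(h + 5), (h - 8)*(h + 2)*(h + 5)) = h^2 + 7*h + 10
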